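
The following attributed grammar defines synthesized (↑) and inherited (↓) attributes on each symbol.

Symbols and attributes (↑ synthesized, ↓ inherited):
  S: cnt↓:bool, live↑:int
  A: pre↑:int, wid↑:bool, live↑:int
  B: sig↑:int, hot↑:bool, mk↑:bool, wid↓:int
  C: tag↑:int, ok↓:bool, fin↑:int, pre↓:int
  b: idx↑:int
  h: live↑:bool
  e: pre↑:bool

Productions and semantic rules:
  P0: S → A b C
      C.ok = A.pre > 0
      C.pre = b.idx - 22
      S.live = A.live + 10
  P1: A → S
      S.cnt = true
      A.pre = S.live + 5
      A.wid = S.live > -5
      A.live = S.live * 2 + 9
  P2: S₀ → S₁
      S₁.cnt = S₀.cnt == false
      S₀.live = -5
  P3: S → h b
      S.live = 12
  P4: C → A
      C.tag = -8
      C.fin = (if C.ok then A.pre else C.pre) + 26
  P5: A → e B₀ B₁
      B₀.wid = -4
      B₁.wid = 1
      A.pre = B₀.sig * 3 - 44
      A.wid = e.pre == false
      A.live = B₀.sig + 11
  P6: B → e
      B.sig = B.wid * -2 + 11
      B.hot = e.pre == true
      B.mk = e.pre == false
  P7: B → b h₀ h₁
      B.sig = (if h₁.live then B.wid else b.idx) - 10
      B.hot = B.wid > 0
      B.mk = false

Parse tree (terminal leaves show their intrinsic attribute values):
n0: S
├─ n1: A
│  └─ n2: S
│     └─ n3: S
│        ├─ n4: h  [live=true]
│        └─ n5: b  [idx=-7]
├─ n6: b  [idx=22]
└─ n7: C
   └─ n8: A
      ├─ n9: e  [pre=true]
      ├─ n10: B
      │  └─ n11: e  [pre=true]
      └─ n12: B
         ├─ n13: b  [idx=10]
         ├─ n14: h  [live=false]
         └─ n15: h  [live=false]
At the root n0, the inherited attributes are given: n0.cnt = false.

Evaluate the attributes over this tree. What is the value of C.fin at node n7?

1. n0.cnt = false  [given at root]
2. n2.cnt = true  [true]
3. n3.cnt = false  [S₀.cnt == false]
4. n4.live = true  [terminal]
5. n5.idx = -7  [terminal]
6. n3.live = 12  [12]
7. n2.live = -5  [-5]
8. n1.pre = 0  [S.live + 5]
9. n1.wid = false  [S.live > -5]
10. n1.live = -1  [S.live * 2 + 9]
11. n6.idx = 22  [terminal]
12. n7.ok = false  [A.pre > 0]
13. n7.pre = 0  [b.idx - 22]
14. n9.pre = true  [terminal]
15. n10.wid = -4  [-4]
16. n11.pre = true  [terminal]
17. n10.sig = 19  [B.wid * -2 + 11]
18. n10.hot = true  [e.pre == true]
19. n10.mk = false  [e.pre == false]
20. n12.wid = 1  [1]
21. n13.idx = 10  [terminal]
22. n14.live = false  [terminal]
23. n15.live = false  [terminal]
24. n12.sig = 0  [(if h₁.live then B.wid else b.idx) - 10]
25. n12.hot = true  [B.wid > 0]
26. n12.mk = false  [false]
27. n8.pre = 13  [B₀.sig * 3 - 44]
28. n8.wid = false  [e.pre == false]
29. n8.live = 30  [B₀.sig + 11]
30. n7.tag = -8  [-8]
31. n7.fin = 26  [(if C.ok then A.pre else C.pre) + 26]
32. n0.live = 9  [A.live + 10]

26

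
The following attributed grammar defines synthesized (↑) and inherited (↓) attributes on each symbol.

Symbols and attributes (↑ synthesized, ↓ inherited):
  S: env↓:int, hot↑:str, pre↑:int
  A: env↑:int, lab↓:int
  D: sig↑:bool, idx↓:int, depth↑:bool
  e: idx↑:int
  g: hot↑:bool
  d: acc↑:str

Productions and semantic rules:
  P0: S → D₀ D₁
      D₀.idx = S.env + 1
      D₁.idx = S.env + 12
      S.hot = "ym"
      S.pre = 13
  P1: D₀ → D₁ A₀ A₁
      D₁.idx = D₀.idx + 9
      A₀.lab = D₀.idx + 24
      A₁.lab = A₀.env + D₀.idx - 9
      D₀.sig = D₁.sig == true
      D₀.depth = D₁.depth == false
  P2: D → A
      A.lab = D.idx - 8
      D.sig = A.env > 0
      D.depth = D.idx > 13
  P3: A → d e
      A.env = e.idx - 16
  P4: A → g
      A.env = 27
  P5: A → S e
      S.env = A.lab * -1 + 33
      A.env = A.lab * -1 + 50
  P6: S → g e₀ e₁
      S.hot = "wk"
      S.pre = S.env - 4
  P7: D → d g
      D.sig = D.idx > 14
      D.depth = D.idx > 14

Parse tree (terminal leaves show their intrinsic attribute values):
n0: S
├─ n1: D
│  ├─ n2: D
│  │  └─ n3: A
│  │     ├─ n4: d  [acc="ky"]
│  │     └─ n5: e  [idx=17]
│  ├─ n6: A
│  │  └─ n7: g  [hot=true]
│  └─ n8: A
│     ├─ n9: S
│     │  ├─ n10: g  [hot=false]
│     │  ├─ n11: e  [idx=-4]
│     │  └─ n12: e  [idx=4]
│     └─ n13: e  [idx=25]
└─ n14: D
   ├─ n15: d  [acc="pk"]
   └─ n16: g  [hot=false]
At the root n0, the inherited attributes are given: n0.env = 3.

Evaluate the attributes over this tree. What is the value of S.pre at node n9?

7

1. n0.env = 3  [given at root]
2. n1.idx = 4  [S.env + 1]
3. n2.idx = 13  [D₀.idx + 9]
4. n3.lab = 5  [D.idx - 8]
5. n4.acc = "ky"  [terminal]
6. n5.idx = 17  [terminal]
7. n3.env = 1  [e.idx - 16]
8. n2.sig = true  [A.env > 0]
9. n2.depth = false  [D.idx > 13]
10. n6.lab = 28  [D₀.idx + 24]
11. n7.hot = true  [terminal]
12. n6.env = 27  [27]
13. n8.lab = 22  [A₀.env + D₀.idx - 9]
14. n9.env = 11  [A.lab * -1 + 33]
15. n10.hot = false  [terminal]
16. n11.idx = -4  [terminal]
17. n12.idx = 4  [terminal]
18. n9.hot = "wk"  ["wk"]
19. n9.pre = 7  [S.env - 4]
20. n13.idx = 25  [terminal]
21. n8.env = 28  [A.lab * -1 + 50]
22. n1.sig = true  [D₁.sig == true]
23. n1.depth = true  [D₁.depth == false]
24. n14.idx = 15  [S.env + 12]
25. n15.acc = "pk"  [terminal]
26. n16.hot = false  [terminal]
27. n14.sig = true  [D.idx > 14]
28. n14.depth = true  [D.idx > 14]
29. n0.hot = "ym"  ["ym"]
30. n0.pre = 13  [13]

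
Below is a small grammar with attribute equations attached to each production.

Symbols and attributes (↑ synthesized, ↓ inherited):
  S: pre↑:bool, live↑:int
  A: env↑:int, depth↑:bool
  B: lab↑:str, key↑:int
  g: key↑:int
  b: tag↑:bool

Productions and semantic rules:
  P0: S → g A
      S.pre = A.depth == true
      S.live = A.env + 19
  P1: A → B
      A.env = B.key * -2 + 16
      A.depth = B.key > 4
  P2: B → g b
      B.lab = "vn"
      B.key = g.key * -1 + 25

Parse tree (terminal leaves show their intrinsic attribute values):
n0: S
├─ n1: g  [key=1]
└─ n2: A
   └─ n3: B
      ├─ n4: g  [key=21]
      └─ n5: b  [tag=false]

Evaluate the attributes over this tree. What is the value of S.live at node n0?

1. n1.key = 1  [terminal]
2. n4.key = 21  [terminal]
3. n5.tag = false  [terminal]
4. n3.lab = "vn"  ["vn"]
5. n3.key = 4  [g.key * -1 + 25]
6. n2.env = 8  [B.key * -2 + 16]
7. n2.depth = false  [B.key > 4]
8. n0.pre = false  [A.depth == true]
9. n0.live = 27  [A.env + 19]

27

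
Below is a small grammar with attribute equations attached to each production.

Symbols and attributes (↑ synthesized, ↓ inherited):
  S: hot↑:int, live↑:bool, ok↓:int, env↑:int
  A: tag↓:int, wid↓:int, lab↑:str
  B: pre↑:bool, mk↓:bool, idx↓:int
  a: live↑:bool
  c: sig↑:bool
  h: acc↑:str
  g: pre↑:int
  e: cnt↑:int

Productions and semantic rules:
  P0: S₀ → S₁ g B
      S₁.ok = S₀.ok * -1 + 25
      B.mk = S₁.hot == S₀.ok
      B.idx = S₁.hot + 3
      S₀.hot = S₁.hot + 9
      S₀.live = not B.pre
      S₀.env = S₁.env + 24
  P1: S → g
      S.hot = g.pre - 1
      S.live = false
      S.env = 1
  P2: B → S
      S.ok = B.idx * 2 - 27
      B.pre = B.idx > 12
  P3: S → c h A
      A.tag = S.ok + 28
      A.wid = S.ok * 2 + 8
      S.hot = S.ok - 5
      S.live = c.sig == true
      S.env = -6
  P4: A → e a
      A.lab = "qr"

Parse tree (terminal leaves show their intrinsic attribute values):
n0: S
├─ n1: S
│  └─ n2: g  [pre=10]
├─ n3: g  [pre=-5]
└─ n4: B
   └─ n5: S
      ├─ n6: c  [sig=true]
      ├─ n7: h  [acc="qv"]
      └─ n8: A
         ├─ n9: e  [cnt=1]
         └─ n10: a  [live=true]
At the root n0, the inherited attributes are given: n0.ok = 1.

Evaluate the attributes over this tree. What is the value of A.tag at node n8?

1. n0.ok = 1  [given at root]
2. n1.ok = 24  [S₀.ok * -1 + 25]
3. n2.pre = 10  [terminal]
4. n1.hot = 9  [g.pre - 1]
5. n1.live = false  [false]
6. n1.env = 1  [1]
7. n3.pre = -5  [terminal]
8. n4.mk = false  [S₁.hot == S₀.ok]
9. n4.idx = 12  [S₁.hot + 3]
10. n5.ok = -3  [B.idx * 2 - 27]
11. n6.sig = true  [terminal]
12. n7.acc = "qv"  [terminal]
13. n8.tag = 25  [S.ok + 28]
14. n8.wid = 2  [S.ok * 2 + 8]
15. n9.cnt = 1  [terminal]
16. n10.live = true  [terminal]
17. n8.lab = "qr"  ["qr"]
18. n5.hot = -8  [S.ok - 5]
19. n5.live = true  [c.sig == true]
20. n5.env = -6  [-6]
21. n4.pre = false  [B.idx > 12]
22. n0.hot = 18  [S₁.hot + 9]
23. n0.live = true  [not B.pre]
24. n0.env = 25  [S₁.env + 24]

25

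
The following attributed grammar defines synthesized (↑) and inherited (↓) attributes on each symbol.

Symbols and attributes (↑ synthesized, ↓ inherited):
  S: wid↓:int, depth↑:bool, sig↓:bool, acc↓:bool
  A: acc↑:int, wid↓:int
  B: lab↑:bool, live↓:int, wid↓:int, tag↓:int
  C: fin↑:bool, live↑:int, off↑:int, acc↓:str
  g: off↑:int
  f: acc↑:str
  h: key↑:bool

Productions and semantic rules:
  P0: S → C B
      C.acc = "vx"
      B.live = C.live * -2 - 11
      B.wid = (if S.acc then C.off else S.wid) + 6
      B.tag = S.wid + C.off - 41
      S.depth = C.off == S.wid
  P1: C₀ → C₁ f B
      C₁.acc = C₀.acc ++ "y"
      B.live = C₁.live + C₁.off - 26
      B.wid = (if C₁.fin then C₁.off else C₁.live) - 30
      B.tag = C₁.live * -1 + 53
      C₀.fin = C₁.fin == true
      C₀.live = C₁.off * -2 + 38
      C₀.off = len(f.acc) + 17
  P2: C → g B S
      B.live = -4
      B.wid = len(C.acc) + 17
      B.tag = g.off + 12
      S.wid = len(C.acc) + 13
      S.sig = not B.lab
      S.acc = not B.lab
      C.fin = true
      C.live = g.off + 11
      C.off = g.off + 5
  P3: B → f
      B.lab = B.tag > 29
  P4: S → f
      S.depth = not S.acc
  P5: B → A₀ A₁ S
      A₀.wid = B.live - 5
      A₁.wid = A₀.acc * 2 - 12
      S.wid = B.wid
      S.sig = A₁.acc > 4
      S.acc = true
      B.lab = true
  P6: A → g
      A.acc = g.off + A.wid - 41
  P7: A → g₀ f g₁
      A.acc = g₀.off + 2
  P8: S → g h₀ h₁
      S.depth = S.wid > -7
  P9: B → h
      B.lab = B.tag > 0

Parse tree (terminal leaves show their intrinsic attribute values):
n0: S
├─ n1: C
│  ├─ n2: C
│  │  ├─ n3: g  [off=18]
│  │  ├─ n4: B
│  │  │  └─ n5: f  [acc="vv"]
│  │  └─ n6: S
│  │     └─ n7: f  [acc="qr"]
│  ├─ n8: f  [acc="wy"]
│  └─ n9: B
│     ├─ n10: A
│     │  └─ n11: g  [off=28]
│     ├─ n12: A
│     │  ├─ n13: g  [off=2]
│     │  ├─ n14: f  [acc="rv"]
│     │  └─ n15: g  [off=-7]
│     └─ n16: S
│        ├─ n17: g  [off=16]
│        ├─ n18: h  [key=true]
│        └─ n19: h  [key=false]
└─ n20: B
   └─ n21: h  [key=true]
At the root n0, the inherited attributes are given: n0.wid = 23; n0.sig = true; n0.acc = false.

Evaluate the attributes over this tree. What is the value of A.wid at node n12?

4

1. n0.wid = 23  [given at root]
2. n0.sig = true  [given at root]
3. n0.acc = false  [given at root]
4. n1.acc = "vx"  ["vx"]
5. n2.acc = "vxy"  [C₀.acc ++ "y"]
6. n3.off = 18  [terminal]
7. n4.live = -4  [-4]
8. n4.wid = 20  [len(C.acc) + 17]
9. n4.tag = 30  [g.off + 12]
10. n5.acc = "vv"  [terminal]
11. n4.lab = true  [B.tag > 29]
12. n6.wid = 16  [len(C.acc) + 13]
13. n6.sig = false  [not B.lab]
14. n6.acc = false  [not B.lab]
15. n7.acc = "qr"  [terminal]
16. n6.depth = true  [not S.acc]
17. n2.fin = true  [true]
18. n2.live = 29  [g.off + 11]
19. n2.off = 23  [g.off + 5]
20. n8.acc = "wy"  [terminal]
21. n9.live = 26  [C₁.live + C₁.off - 26]
22. n9.wid = -7  [(if C₁.fin then C₁.off else C₁.live) - 30]
23. n9.tag = 24  [C₁.live * -1 + 53]
24. n10.wid = 21  [B.live - 5]
25. n11.off = 28  [terminal]
26. n10.acc = 8  [g.off + A.wid - 41]
27. n12.wid = 4  [A₀.acc * 2 - 12]
28. n13.off = 2  [terminal]
29. n14.acc = "rv"  [terminal]
30. n15.off = -7  [terminal]
31. n12.acc = 4  [g₀.off + 2]
32. n16.wid = -7  [B.wid]
33. n16.sig = false  [A₁.acc > 4]
34. n16.acc = true  [true]
35. n17.off = 16  [terminal]
36. n18.key = true  [terminal]
37. n19.key = false  [terminal]
38. n16.depth = false  [S.wid > -7]
39. n9.lab = true  [true]
40. n1.fin = true  [C₁.fin == true]
41. n1.live = -8  [C₁.off * -2 + 38]
42. n1.off = 19  [len(f.acc) + 17]
43. n20.live = 5  [C.live * -2 - 11]
44. n20.wid = 29  [(if S.acc then C.off else S.wid) + 6]
45. n20.tag = 1  [S.wid + C.off - 41]
46. n21.key = true  [terminal]
47. n20.lab = true  [B.tag > 0]
48. n0.depth = false  [C.off == S.wid]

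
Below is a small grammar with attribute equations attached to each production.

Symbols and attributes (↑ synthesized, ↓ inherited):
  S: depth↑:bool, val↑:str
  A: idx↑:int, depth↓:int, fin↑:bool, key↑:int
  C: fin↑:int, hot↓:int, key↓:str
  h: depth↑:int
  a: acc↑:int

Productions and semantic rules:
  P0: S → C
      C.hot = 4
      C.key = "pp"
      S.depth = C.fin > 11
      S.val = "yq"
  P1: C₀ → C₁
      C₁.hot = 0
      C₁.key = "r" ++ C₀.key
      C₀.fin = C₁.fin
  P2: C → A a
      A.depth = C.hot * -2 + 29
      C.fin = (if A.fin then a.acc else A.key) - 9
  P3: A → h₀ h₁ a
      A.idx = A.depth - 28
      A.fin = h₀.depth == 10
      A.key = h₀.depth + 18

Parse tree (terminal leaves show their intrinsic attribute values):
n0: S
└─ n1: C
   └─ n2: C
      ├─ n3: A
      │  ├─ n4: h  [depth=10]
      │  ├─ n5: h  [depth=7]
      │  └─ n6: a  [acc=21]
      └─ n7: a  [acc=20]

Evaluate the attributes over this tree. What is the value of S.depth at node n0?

1. n1.hot = 4  [4]
2. n1.key = "pp"  ["pp"]
3. n2.hot = 0  [0]
4. n2.key = "rpp"  ["r" ++ C₀.key]
5. n3.depth = 29  [C.hot * -2 + 29]
6. n4.depth = 10  [terminal]
7. n5.depth = 7  [terminal]
8. n6.acc = 21  [terminal]
9. n3.idx = 1  [A.depth - 28]
10. n3.fin = true  [h₀.depth == 10]
11. n3.key = 28  [h₀.depth + 18]
12. n7.acc = 20  [terminal]
13. n2.fin = 11  [(if A.fin then a.acc else A.key) - 9]
14. n1.fin = 11  [C₁.fin]
15. n0.depth = false  [C.fin > 11]
16. n0.val = "yq"  ["yq"]

false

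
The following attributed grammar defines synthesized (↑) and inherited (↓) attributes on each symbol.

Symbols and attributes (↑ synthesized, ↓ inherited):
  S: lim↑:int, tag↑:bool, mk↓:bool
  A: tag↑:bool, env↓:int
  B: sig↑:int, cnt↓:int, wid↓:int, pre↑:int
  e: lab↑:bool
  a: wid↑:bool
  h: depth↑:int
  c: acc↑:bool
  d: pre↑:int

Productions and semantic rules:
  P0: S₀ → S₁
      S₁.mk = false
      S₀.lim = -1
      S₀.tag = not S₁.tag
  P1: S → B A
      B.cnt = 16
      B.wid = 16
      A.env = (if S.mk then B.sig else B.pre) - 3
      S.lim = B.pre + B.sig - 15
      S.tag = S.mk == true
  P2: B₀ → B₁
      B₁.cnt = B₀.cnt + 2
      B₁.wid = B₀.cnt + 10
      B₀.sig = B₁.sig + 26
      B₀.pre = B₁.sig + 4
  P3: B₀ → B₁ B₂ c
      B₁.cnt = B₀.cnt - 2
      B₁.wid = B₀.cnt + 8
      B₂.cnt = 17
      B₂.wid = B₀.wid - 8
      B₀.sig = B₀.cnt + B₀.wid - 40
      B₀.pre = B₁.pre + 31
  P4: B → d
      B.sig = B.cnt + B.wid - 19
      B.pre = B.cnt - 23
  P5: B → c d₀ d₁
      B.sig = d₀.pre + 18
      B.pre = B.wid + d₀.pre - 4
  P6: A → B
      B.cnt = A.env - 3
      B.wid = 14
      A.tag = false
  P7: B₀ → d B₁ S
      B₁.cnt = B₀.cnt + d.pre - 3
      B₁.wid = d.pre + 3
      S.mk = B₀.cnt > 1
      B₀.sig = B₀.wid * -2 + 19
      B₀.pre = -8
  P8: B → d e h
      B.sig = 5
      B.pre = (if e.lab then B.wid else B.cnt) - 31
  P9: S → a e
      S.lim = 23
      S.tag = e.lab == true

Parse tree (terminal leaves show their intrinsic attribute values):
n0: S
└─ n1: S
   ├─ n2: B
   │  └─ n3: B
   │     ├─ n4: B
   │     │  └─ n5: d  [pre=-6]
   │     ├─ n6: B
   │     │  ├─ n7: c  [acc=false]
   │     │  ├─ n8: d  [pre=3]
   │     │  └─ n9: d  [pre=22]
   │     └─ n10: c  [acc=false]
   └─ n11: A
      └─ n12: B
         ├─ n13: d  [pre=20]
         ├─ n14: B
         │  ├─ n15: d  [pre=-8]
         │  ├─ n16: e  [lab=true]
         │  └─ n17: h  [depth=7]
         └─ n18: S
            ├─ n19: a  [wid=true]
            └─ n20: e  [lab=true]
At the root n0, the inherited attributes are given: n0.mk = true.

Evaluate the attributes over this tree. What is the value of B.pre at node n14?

1. n0.mk = true  [given at root]
2. n1.mk = false  [false]
3. n2.cnt = 16  [16]
4. n2.wid = 16  [16]
5. n3.cnt = 18  [B₀.cnt + 2]
6. n3.wid = 26  [B₀.cnt + 10]
7. n4.cnt = 16  [B₀.cnt - 2]
8. n4.wid = 26  [B₀.cnt + 8]
9. n5.pre = -6  [terminal]
10. n4.sig = 23  [B.cnt + B.wid - 19]
11. n4.pre = -7  [B.cnt - 23]
12. n6.cnt = 17  [17]
13. n6.wid = 18  [B₀.wid - 8]
14. n7.acc = false  [terminal]
15. n8.pre = 3  [terminal]
16. n9.pre = 22  [terminal]
17. n6.sig = 21  [d₀.pre + 18]
18. n6.pre = 17  [B.wid + d₀.pre - 4]
19. n10.acc = false  [terminal]
20. n3.sig = 4  [B₀.cnt + B₀.wid - 40]
21. n3.pre = 24  [B₁.pre + 31]
22. n2.sig = 30  [B₁.sig + 26]
23. n2.pre = 8  [B₁.sig + 4]
24. n11.env = 5  [(if S.mk then B.sig else B.pre) - 3]
25. n12.cnt = 2  [A.env - 3]
26. n12.wid = 14  [14]
27. n13.pre = 20  [terminal]
28. n14.cnt = 19  [B₀.cnt + d.pre - 3]
29. n14.wid = 23  [d.pre + 3]
30. n15.pre = -8  [terminal]
31. n16.lab = true  [terminal]
32. n17.depth = 7  [terminal]
33. n14.sig = 5  [5]
34. n14.pre = -8  [(if e.lab then B.wid else B.cnt) - 31]
35. n18.mk = true  [B₀.cnt > 1]
36. n19.wid = true  [terminal]
37. n20.lab = true  [terminal]
38. n18.lim = 23  [23]
39. n18.tag = true  [e.lab == true]
40. n12.sig = -9  [B₀.wid * -2 + 19]
41. n12.pre = -8  [-8]
42. n11.tag = false  [false]
43. n1.lim = 23  [B.pre + B.sig - 15]
44. n1.tag = false  [S.mk == true]
45. n0.lim = -1  [-1]
46. n0.tag = true  [not S₁.tag]

-8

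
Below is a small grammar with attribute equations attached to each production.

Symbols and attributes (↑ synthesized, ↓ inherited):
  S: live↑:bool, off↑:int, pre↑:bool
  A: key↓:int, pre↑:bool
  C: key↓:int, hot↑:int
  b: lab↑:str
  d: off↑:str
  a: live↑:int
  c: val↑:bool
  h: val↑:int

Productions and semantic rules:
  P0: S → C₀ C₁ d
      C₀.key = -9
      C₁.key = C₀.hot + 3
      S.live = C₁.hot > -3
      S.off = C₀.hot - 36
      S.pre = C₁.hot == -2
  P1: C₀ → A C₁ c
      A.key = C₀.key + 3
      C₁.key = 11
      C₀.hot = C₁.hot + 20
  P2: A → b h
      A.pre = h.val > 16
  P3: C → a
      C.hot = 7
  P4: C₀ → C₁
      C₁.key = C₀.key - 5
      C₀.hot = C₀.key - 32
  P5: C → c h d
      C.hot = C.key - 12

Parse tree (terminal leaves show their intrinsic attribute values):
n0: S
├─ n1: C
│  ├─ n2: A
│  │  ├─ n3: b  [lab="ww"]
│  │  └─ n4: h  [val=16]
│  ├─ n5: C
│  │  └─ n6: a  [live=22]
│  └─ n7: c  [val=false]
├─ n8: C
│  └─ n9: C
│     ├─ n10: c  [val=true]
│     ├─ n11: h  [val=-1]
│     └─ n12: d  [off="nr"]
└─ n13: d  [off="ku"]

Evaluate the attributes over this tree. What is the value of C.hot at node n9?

1. n1.key = -9  [-9]
2. n2.key = -6  [C₀.key + 3]
3. n3.lab = "ww"  [terminal]
4. n4.val = 16  [terminal]
5. n2.pre = false  [h.val > 16]
6. n5.key = 11  [11]
7. n6.live = 22  [terminal]
8. n5.hot = 7  [7]
9. n7.val = false  [terminal]
10. n1.hot = 27  [C₁.hot + 20]
11. n8.key = 30  [C₀.hot + 3]
12. n9.key = 25  [C₀.key - 5]
13. n10.val = true  [terminal]
14. n11.val = -1  [terminal]
15. n12.off = "nr"  [terminal]
16. n9.hot = 13  [C.key - 12]
17. n8.hot = -2  [C₀.key - 32]
18. n13.off = "ku"  [terminal]
19. n0.live = true  [C₁.hot > -3]
20. n0.off = -9  [C₀.hot - 36]
21. n0.pre = true  [C₁.hot == -2]

13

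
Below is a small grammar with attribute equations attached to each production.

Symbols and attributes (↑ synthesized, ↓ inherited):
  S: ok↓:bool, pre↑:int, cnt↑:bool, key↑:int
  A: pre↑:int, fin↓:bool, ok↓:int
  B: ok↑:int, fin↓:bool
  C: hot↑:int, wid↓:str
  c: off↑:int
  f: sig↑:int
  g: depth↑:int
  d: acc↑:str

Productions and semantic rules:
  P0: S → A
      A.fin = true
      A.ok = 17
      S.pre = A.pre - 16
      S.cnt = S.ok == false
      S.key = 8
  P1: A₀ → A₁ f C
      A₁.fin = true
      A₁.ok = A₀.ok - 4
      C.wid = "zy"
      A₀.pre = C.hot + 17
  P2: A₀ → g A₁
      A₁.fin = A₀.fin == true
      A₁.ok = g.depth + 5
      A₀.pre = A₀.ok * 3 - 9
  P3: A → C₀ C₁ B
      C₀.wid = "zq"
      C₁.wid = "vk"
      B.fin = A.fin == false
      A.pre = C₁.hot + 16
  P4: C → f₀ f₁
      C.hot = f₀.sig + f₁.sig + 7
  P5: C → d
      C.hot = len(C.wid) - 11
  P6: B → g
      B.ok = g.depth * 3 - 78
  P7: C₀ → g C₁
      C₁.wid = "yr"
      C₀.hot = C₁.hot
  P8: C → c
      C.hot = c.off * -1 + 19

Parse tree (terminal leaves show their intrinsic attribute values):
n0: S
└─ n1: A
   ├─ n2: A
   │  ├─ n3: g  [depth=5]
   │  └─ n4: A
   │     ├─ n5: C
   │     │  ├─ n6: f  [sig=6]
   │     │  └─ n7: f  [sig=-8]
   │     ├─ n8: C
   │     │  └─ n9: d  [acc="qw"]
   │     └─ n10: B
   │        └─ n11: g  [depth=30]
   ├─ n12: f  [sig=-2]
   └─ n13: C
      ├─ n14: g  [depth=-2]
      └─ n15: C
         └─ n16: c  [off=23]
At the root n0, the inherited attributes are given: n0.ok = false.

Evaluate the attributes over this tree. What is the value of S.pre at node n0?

-3

1. n0.ok = false  [given at root]
2. n1.fin = true  [true]
3. n1.ok = 17  [17]
4. n2.fin = true  [true]
5. n2.ok = 13  [A₀.ok - 4]
6. n3.depth = 5  [terminal]
7. n4.fin = true  [A₀.fin == true]
8. n4.ok = 10  [g.depth + 5]
9. n5.wid = "zq"  ["zq"]
10. n6.sig = 6  [terminal]
11. n7.sig = -8  [terminal]
12. n5.hot = 5  [f₀.sig + f₁.sig + 7]
13. n8.wid = "vk"  ["vk"]
14. n9.acc = "qw"  [terminal]
15. n8.hot = -9  [len(C.wid) - 11]
16. n10.fin = false  [A.fin == false]
17. n11.depth = 30  [terminal]
18. n10.ok = 12  [g.depth * 3 - 78]
19. n4.pre = 7  [C₁.hot + 16]
20. n2.pre = 30  [A₀.ok * 3 - 9]
21. n12.sig = -2  [terminal]
22. n13.wid = "zy"  ["zy"]
23. n14.depth = -2  [terminal]
24. n15.wid = "yr"  ["yr"]
25. n16.off = 23  [terminal]
26. n15.hot = -4  [c.off * -1 + 19]
27. n13.hot = -4  [C₁.hot]
28. n1.pre = 13  [C.hot + 17]
29. n0.pre = -3  [A.pre - 16]
30. n0.cnt = true  [S.ok == false]
31. n0.key = 8  [8]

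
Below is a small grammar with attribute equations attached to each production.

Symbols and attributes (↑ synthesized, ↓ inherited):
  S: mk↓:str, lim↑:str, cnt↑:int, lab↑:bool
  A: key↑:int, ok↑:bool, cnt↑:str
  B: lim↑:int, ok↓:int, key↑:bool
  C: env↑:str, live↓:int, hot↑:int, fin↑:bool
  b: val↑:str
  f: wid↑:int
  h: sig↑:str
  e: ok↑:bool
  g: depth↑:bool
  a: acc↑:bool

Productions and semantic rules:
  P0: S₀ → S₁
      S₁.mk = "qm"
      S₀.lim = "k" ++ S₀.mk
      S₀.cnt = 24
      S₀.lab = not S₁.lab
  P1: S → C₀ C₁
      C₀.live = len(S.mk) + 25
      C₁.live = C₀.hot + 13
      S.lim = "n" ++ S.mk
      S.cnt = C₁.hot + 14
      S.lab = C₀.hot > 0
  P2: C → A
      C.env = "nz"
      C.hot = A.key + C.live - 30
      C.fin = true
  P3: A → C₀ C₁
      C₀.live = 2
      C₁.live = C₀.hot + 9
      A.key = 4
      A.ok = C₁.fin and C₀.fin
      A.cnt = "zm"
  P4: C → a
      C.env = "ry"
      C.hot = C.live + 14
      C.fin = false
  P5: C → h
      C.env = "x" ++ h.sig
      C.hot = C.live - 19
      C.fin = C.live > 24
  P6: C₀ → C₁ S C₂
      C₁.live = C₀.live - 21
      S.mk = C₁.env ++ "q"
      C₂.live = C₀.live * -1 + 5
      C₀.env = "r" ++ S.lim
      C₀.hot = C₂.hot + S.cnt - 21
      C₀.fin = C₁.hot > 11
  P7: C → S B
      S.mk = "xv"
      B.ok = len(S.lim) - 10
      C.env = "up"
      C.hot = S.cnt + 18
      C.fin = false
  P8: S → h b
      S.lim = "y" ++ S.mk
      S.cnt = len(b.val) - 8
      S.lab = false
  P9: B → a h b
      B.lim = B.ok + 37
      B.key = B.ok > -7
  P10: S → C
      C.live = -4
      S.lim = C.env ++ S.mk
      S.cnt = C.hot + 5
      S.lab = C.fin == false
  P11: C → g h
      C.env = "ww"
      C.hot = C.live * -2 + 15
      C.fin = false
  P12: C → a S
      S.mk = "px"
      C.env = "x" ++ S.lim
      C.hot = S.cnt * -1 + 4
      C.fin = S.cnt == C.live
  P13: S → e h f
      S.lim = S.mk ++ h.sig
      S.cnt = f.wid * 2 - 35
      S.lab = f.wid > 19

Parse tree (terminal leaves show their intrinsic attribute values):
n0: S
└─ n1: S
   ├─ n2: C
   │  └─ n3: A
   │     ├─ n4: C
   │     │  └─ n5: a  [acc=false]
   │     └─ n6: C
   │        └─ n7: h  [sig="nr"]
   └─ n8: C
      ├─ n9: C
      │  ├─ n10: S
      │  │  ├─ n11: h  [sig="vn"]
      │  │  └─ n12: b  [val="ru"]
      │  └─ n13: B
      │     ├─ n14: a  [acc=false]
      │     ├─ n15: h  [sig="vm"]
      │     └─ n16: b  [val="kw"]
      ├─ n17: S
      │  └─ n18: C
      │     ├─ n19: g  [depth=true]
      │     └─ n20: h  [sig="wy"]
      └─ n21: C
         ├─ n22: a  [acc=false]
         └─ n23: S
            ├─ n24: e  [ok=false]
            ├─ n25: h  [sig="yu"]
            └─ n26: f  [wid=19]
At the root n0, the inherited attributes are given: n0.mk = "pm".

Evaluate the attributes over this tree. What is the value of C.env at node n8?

1. n0.mk = "pm"  [given at root]
2. n1.mk = "qm"  ["qm"]
3. n2.live = 27  [len(S.mk) + 25]
4. n4.live = 2  [2]
5. n5.acc = false  [terminal]
6. n4.env = "ry"  ["ry"]
7. n4.hot = 16  [C.live + 14]
8. n4.fin = false  [false]
9. n6.live = 25  [C₀.hot + 9]
10. n7.sig = "nr"  [terminal]
11. n6.env = "xnr"  ["x" ++ h.sig]
12. n6.hot = 6  [C.live - 19]
13. n6.fin = true  [C.live > 24]
14. n3.key = 4  [4]
15. n3.ok = false  [C₁.fin and C₀.fin]
16. n3.cnt = "zm"  ["zm"]
17. n2.env = "nz"  ["nz"]
18. n2.hot = 1  [A.key + C.live - 30]
19. n2.fin = true  [true]
20. n8.live = 14  [C₀.hot + 13]
21. n9.live = -7  [C₀.live - 21]
22. n10.mk = "xv"  ["xv"]
23. n11.sig = "vn"  [terminal]
24. n12.val = "ru"  [terminal]
25. n10.lim = "yxv"  ["y" ++ S.mk]
26. n10.cnt = -6  [len(b.val) - 8]
27. n10.lab = false  [false]
28. n13.ok = -7  [len(S.lim) - 10]
29. n14.acc = false  [terminal]
30. n15.sig = "vm"  [terminal]
31. n16.val = "kw"  [terminal]
32. n13.lim = 30  [B.ok + 37]
33. n13.key = false  [B.ok > -7]
34. n9.env = "up"  ["up"]
35. n9.hot = 12  [S.cnt + 18]
36. n9.fin = false  [false]
37. n17.mk = "upq"  [C₁.env ++ "q"]
38. n18.live = -4  [-4]
39. n19.depth = true  [terminal]
40. n20.sig = "wy"  [terminal]
41. n18.env = "ww"  ["ww"]
42. n18.hot = 23  [C.live * -2 + 15]
43. n18.fin = false  [false]
44. n17.lim = "wwupq"  [C.env ++ S.mk]
45. n17.cnt = 28  [C.hot + 5]
46. n17.lab = true  [C.fin == false]
47. n21.live = -9  [C₀.live * -1 + 5]
48. n22.acc = false  [terminal]
49. n23.mk = "px"  ["px"]
50. n24.ok = false  [terminal]
51. n25.sig = "yu"  [terminal]
52. n26.wid = 19  [terminal]
53. n23.lim = "pxyu"  [S.mk ++ h.sig]
54. n23.cnt = 3  [f.wid * 2 - 35]
55. n23.lab = false  [f.wid > 19]
56. n21.env = "xpxyu"  ["x" ++ S.lim]
57. n21.hot = 1  [S.cnt * -1 + 4]
58. n21.fin = false  [S.cnt == C.live]
59. n8.env = "rwwupq"  ["r" ++ S.lim]
60. n8.hot = 8  [C₂.hot + S.cnt - 21]
61. n8.fin = true  [C₁.hot > 11]
62. n1.lim = "nqm"  ["n" ++ S.mk]
63. n1.cnt = 22  [C₁.hot + 14]
64. n1.lab = true  [C₀.hot > 0]
65. n0.lim = "kpm"  ["k" ++ S₀.mk]
66. n0.cnt = 24  [24]
67. n0.lab = false  [not S₁.lab]

"rwwupq"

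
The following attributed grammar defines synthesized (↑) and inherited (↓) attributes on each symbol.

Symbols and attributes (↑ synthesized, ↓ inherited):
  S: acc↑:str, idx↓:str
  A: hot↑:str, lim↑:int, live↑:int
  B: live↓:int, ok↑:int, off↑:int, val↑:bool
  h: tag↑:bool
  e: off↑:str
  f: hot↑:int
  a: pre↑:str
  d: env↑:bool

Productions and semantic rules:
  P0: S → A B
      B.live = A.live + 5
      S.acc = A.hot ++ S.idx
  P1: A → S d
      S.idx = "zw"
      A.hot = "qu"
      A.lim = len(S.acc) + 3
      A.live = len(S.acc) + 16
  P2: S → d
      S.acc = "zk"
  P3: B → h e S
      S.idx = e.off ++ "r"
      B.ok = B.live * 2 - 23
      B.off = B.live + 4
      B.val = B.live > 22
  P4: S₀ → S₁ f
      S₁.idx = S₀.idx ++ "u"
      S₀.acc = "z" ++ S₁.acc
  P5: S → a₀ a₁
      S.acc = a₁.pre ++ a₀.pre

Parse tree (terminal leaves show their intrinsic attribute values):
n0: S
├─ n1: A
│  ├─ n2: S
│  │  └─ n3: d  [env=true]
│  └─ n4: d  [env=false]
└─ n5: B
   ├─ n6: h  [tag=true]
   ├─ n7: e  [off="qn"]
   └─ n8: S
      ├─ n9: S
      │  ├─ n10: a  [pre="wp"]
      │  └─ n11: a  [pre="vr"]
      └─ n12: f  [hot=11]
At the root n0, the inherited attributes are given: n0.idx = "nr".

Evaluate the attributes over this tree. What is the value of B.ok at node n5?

23

1. n0.idx = "nr"  [given at root]
2. n2.idx = "zw"  ["zw"]
3. n3.env = true  [terminal]
4. n2.acc = "zk"  ["zk"]
5. n4.env = false  [terminal]
6. n1.hot = "qu"  ["qu"]
7. n1.lim = 5  [len(S.acc) + 3]
8. n1.live = 18  [len(S.acc) + 16]
9. n5.live = 23  [A.live + 5]
10. n6.tag = true  [terminal]
11. n7.off = "qn"  [terminal]
12. n8.idx = "qnr"  [e.off ++ "r"]
13. n9.idx = "qnru"  [S₀.idx ++ "u"]
14. n10.pre = "wp"  [terminal]
15. n11.pre = "vr"  [terminal]
16. n9.acc = "vrwp"  [a₁.pre ++ a₀.pre]
17. n12.hot = 11  [terminal]
18. n8.acc = "zvrwp"  ["z" ++ S₁.acc]
19. n5.ok = 23  [B.live * 2 - 23]
20. n5.off = 27  [B.live + 4]
21. n5.val = true  [B.live > 22]
22. n0.acc = "qunr"  [A.hot ++ S.idx]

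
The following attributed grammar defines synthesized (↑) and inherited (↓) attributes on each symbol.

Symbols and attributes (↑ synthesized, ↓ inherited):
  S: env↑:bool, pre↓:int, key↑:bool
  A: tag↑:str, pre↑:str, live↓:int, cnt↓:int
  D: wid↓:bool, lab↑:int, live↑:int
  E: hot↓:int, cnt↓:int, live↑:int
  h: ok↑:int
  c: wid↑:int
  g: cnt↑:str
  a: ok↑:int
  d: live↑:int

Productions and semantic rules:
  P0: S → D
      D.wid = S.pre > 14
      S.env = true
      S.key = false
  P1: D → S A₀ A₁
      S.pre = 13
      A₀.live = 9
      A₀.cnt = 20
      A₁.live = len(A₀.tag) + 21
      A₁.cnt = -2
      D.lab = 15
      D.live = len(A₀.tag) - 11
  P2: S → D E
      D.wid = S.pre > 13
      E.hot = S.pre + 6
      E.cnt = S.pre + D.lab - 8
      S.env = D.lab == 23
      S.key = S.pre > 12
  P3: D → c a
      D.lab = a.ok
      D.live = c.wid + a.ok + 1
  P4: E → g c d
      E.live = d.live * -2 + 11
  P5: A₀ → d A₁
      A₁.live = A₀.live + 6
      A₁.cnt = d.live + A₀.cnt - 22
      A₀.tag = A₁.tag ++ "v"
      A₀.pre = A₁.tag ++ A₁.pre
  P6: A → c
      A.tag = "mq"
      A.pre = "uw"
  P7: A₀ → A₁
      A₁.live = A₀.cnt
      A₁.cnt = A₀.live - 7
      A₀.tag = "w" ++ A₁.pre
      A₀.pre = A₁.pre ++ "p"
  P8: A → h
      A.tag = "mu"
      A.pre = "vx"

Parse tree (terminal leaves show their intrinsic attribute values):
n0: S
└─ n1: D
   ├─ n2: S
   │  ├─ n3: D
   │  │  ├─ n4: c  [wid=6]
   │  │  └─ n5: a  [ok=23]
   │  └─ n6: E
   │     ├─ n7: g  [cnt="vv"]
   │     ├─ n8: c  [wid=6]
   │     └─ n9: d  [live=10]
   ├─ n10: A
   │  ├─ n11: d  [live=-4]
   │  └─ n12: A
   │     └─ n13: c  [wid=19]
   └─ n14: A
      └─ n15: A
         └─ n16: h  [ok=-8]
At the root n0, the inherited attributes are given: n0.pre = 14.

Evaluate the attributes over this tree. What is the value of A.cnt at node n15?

17

1. n0.pre = 14  [given at root]
2. n1.wid = false  [S.pre > 14]
3. n2.pre = 13  [13]
4. n3.wid = false  [S.pre > 13]
5. n4.wid = 6  [terminal]
6. n5.ok = 23  [terminal]
7. n3.lab = 23  [a.ok]
8. n3.live = 30  [c.wid + a.ok + 1]
9. n6.hot = 19  [S.pre + 6]
10. n6.cnt = 28  [S.pre + D.lab - 8]
11. n7.cnt = "vv"  [terminal]
12. n8.wid = 6  [terminal]
13. n9.live = 10  [terminal]
14. n6.live = -9  [d.live * -2 + 11]
15. n2.env = true  [D.lab == 23]
16. n2.key = true  [S.pre > 12]
17. n10.live = 9  [9]
18. n10.cnt = 20  [20]
19. n11.live = -4  [terminal]
20. n12.live = 15  [A₀.live + 6]
21. n12.cnt = -6  [d.live + A₀.cnt - 22]
22. n13.wid = 19  [terminal]
23. n12.tag = "mq"  ["mq"]
24. n12.pre = "uw"  ["uw"]
25. n10.tag = "mqv"  [A₁.tag ++ "v"]
26. n10.pre = "mquw"  [A₁.tag ++ A₁.pre]
27. n14.live = 24  [len(A₀.tag) + 21]
28. n14.cnt = -2  [-2]
29. n15.live = -2  [A₀.cnt]
30. n15.cnt = 17  [A₀.live - 7]
31. n16.ok = -8  [terminal]
32. n15.tag = "mu"  ["mu"]
33. n15.pre = "vx"  ["vx"]
34. n14.tag = "wvx"  ["w" ++ A₁.pre]
35. n14.pre = "vxp"  [A₁.pre ++ "p"]
36. n1.lab = 15  [15]
37. n1.live = -8  [len(A₀.tag) - 11]
38. n0.env = true  [true]
39. n0.key = false  [false]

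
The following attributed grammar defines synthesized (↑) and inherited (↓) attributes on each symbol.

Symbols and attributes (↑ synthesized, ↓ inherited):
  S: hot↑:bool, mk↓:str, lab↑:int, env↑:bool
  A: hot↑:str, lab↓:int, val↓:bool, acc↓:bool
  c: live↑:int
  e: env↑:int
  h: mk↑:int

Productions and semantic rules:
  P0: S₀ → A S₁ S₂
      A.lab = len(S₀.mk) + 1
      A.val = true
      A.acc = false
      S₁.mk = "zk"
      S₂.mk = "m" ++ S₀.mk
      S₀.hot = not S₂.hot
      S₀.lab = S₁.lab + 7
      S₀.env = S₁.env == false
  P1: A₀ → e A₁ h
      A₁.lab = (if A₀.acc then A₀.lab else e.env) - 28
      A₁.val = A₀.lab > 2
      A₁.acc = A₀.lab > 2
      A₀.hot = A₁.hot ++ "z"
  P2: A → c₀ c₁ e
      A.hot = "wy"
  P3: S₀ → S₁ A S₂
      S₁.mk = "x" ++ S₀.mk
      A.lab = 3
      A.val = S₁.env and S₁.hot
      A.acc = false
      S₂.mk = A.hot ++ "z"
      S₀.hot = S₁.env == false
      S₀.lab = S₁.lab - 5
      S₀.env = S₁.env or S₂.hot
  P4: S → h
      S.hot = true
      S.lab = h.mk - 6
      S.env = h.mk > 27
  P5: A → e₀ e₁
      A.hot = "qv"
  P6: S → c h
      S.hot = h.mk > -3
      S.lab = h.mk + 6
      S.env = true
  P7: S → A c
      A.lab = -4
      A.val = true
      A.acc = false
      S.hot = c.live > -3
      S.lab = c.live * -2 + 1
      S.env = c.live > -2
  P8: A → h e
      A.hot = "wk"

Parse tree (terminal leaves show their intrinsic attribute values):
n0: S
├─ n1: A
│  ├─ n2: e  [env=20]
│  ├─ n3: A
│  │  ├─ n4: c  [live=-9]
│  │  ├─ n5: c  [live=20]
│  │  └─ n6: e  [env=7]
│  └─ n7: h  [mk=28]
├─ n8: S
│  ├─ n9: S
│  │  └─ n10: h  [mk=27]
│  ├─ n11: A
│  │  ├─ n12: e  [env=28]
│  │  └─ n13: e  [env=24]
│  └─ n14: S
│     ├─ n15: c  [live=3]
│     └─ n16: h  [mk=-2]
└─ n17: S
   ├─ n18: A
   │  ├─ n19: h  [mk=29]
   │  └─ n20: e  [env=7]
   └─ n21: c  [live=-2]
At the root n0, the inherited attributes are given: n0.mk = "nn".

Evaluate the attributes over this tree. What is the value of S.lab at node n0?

1. n0.mk = "nn"  [given at root]
2. n1.lab = 3  [len(S₀.mk) + 1]
3. n1.val = true  [true]
4. n1.acc = false  [false]
5. n2.env = 20  [terminal]
6. n3.lab = -8  [(if A₀.acc then A₀.lab else e.env) - 28]
7. n3.val = true  [A₀.lab > 2]
8. n3.acc = true  [A₀.lab > 2]
9. n4.live = -9  [terminal]
10. n5.live = 20  [terminal]
11. n6.env = 7  [terminal]
12. n3.hot = "wy"  ["wy"]
13. n7.mk = 28  [terminal]
14. n1.hot = "wyz"  [A₁.hot ++ "z"]
15. n8.mk = "zk"  ["zk"]
16. n9.mk = "xzk"  ["x" ++ S₀.mk]
17. n10.mk = 27  [terminal]
18. n9.hot = true  [true]
19. n9.lab = 21  [h.mk - 6]
20. n9.env = false  [h.mk > 27]
21. n11.lab = 3  [3]
22. n11.val = false  [S₁.env and S₁.hot]
23. n11.acc = false  [false]
24. n12.env = 28  [terminal]
25. n13.env = 24  [terminal]
26. n11.hot = "qv"  ["qv"]
27. n14.mk = "qvz"  [A.hot ++ "z"]
28. n15.live = 3  [terminal]
29. n16.mk = -2  [terminal]
30. n14.hot = true  [h.mk > -3]
31. n14.lab = 4  [h.mk + 6]
32. n14.env = true  [true]
33. n8.hot = true  [S₁.env == false]
34. n8.lab = 16  [S₁.lab - 5]
35. n8.env = true  [S₁.env or S₂.hot]
36. n17.mk = "mnn"  ["m" ++ S₀.mk]
37. n18.lab = -4  [-4]
38. n18.val = true  [true]
39. n18.acc = false  [false]
40. n19.mk = 29  [terminal]
41. n20.env = 7  [terminal]
42. n18.hot = "wk"  ["wk"]
43. n21.live = -2  [terminal]
44. n17.hot = true  [c.live > -3]
45. n17.lab = 5  [c.live * -2 + 1]
46. n17.env = false  [c.live > -2]
47. n0.hot = false  [not S₂.hot]
48. n0.lab = 23  [S₁.lab + 7]
49. n0.env = false  [S₁.env == false]

23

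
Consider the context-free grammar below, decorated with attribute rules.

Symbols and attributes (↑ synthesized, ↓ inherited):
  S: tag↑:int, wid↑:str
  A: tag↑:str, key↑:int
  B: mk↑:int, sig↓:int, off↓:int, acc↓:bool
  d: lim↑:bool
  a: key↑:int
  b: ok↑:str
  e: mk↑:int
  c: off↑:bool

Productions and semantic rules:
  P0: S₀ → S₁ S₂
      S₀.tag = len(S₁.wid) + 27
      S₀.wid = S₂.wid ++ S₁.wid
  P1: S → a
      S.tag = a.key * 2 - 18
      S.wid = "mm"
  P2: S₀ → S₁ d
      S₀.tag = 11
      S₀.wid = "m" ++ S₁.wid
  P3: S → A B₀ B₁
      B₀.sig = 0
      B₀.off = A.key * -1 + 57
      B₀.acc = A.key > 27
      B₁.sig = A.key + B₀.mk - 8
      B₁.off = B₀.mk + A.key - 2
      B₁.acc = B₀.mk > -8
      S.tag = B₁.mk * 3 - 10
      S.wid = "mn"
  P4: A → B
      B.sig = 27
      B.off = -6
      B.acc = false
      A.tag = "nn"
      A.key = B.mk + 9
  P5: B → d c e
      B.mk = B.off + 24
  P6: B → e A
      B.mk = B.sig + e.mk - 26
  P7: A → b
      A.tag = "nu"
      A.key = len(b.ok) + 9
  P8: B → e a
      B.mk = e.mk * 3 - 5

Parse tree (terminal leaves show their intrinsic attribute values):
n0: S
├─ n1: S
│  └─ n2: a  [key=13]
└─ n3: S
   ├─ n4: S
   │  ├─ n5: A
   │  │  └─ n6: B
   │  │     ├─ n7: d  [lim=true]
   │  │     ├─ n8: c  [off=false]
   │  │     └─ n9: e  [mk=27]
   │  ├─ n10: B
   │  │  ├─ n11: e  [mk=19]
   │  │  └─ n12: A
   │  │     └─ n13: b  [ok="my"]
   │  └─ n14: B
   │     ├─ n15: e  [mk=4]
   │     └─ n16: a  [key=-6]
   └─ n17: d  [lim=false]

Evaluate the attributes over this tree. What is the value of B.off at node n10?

1. n2.key = 13  [terminal]
2. n1.tag = 8  [a.key * 2 - 18]
3. n1.wid = "mm"  ["mm"]
4. n6.sig = 27  [27]
5. n6.off = -6  [-6]
6. n6.acc = false  [false]
7. n7.lim = true  [terminal]
8. n8.off = false  [terminal]
9. n9.mk = 27  [terminal]
10. n6.mk = 18  [B.off + 24]
11. n5.tag = "nn"  ["nn"]
12. n5.key = 27  [B.mk + 9]
13. n10.sig = 0  [0]
14. n10.off = 30  [A.key * -1 + 57]
15. n10.acc = false  [A.key > 27]
16. n11.mk = 19  [terminal]
17. n13.ok = "my"  [terminal]
18. n12.tag = "nu"  ["nu"]
19. n12.key = 11  [len(b.ok) + 9]
20. n10.mk = -7  [B.sig + e.mk - 26]
21. n14.sig = 12  [A.key + B₀.mk - 8]
22. n14.off = 18  [B₀.mk + A.key - 2]
23. n14.acc = true  [B₀.mk > -8]
24. n15.mk = 4  [terminal]
25. n16.key = -6  [terminal]
26. n14.mk = 7  [e.mk * 3 - 5]
27. n4.tag = 11  [B₁.mk * 3 - 10]
28. n4.wid = "mn"  ["mn"]
29. n17.lim = false  [terminal]
30. n3.tag = 11  [11]
31. n3.wid = "mmn"  ["m" ++ S₁.wid]
32. n0.tag = 29  [len(S₁.wid) + 27]
33. n0.wid = "mmnmm"  [S₂.wid ++ S₁.wid]

30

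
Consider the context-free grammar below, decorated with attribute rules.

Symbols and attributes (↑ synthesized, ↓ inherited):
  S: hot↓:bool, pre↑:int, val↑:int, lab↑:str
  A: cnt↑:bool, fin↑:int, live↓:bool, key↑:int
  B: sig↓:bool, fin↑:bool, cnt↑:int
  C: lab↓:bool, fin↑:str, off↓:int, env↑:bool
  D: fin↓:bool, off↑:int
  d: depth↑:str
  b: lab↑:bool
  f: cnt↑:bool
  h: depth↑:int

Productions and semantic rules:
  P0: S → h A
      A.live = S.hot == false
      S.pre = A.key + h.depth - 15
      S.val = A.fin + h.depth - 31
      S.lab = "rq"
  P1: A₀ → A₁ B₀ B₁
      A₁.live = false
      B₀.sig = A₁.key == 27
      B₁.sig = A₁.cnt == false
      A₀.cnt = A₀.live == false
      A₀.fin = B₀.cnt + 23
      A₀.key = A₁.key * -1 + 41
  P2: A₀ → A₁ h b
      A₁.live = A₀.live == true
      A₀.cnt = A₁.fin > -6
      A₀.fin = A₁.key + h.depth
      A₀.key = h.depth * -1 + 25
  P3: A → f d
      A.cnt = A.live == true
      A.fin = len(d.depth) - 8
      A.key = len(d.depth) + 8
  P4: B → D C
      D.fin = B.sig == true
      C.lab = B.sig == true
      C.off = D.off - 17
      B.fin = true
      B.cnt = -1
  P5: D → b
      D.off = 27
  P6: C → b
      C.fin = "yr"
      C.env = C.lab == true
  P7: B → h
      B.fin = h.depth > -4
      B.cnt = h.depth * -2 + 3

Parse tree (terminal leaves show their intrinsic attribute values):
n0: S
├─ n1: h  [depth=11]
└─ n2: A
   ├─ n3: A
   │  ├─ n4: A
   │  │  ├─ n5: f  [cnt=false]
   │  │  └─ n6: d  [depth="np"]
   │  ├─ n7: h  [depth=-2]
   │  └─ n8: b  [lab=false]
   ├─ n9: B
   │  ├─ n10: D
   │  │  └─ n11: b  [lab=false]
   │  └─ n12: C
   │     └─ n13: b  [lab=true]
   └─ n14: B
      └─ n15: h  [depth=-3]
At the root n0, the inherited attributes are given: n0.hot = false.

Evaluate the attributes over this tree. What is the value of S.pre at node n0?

1. n0.hot = false  [given at root]
2. n1.depth = 11  [terminal]
3. n2.live = true  [S.hot == false]
4. n3.live = false  [false]
5. n4.live = false  [A₀.live == true]
6. n5.cnt = false  [terminal]
7. n6.depth = "np"  [terminal]
8. n4.cnt = false  [A.live == true]
9. n4.fin = -6  [len(d.depth) - 8]
10. n4.key = 10  [len(d.depth) + 8]
11. n7.depth = -2  [terminal]
12. n8.lab = false  [terminal]
13. n3.cnt = false  [A₁.fin > -6]
14. n3.fin = 8  [A₁.key + h.depth]
15. n3.key = 27  [h.depth * -1 + 25]
16. n9.sig = true  [A₁.key == 27]
17. n10.fin = true  [B.sig == true]
18. n11.lab = false  [terminal]
19. n10.off = 27  [27]
20. n12.lab = true  [B.sig == true]
21. n12.off = 10  [D.off - 17]
22. n13.lab = true  [terminal]
23. n12.fin = "yr"  ["yr"]
24. n12.env = true  [C.lab == true]
25. n9.fin = true  [true]
26. n9.cnt = -1  [-1]
27. n14.sig = true  [A₁.cnt == false]
28. n15.depth = -3  [terminal]
29. n14.fin = true  [h.depth > -4]
30. n14.cnt = 9  [h.depth * -2 + 3]
31. n2.cnt = false  [A₀.live == false]
32. n2.fin = 22  [B₀.cnt + 23]
33. n2.key = 14  [A₁.key * -1 + 41]
34. n0.pre = 10  [A.key + h.depth - 15]
35. n0.val = 2  [A.fin + h.depth - 31]
36. n0.lab = "rq"  ["rq"]

10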